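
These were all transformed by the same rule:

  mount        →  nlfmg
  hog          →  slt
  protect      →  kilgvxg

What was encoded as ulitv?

Each pair mirrors across the alphabet (m↔n, o↔l, u↔f): positions sum to 25. Letters are reflected about the middle of the alphabet (position → 25−position): Atbash.
Undoing it on ulitv: u↔f, l↔o, i↔r, t↔g, v↔e.

forge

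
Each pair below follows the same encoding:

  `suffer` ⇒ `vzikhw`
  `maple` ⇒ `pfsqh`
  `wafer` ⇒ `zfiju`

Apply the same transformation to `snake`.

Shifts by position in suffer: pos 0: s→v (+3), pos 1: u→z (+5), pos 2: f→i (+3), pos 3: f→k (+5) — repeating every 2. A repeating key of period 2 is used — shifts +3, +5 over and over.
For snake: s+3=v, n+5=s, a+3=d, k+5=p, e+3=h.

vsdph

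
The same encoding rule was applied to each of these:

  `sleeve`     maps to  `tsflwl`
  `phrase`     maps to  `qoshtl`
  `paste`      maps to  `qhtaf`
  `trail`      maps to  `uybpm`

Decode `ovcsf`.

Shifts by position in sleeve: pos 0: s→t (+1), pos 1: l→s (+7), pos 2: e→f (+1), pos 3: e→l (+7) — repeating every 2. A repeating key of period 2 is used — shifts +1, +7 over and over.
Decoding ovcsf: o−1=n, v−7=o, c−1=b, s−7=l, f−1=e.

noble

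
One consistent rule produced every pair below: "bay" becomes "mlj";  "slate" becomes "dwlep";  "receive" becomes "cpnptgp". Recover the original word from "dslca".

This is a Caesar cipher with shift 11.
Reversing it on dslca: d−11=s, s−11=h, l−11=a, c−11=r, a−11=p.

sharp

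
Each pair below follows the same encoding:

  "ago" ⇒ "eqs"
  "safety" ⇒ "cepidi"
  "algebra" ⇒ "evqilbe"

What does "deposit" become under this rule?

nizscmd

The shift depends on letter class: consonant g→q is +10, but vowel a→e is +4. The rule splits by letter class: vowels +4, consonants +10.
For deposit: d(cons)+10=n, e(vowel)+4=i, p(cons)+10=z, o(vowel)+4=s, s(cons)+10=c, i(vowel)+4=m, t(cons)+10=d.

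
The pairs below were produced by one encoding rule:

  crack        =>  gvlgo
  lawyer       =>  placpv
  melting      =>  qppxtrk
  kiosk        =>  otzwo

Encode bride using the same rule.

Two shifts are in play — +11 for a/e/i/o/u, +4 for every other letter.
On bride: b(cons)+4=f, r(cons)+4=v, i(vowel)+11=t, d(cons)+4=h, e(vowel)+11=p.

fvthp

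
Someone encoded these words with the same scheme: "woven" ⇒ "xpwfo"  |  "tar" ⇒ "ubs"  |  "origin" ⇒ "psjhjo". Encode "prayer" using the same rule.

qsbzfs

Compare letters: w→x is +1, o→p is +1, v→w is +1 — a constant shift. Every letter moves 1 place later in the alphabet, wrapping around z→a.
Applying it to prayer: p+1=q, r+1=s, a+1=b, y+1=z, e+1=f, r+1=s.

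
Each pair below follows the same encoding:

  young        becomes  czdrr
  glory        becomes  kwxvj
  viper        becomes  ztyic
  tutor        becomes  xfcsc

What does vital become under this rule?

ztcew

Shifts by position in young: pos 0: y→c (+4), pos 1: o→z (+11), pos 2: u→d (+9), pos 3: n→r (+4), pos 4: g→r (+11) — repeating every 3. A repeating key of period 3 is used — shifts +4, +11, +9 over and over.
On vital: v+4=z, i+11=t, t+9=c, a+4=e, l+11=w.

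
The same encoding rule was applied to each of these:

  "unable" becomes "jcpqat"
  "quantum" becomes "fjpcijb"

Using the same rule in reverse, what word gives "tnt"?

Compare letters: u→j is +15, n→c is +15, a→p is +15 — a constant shift. Every letter moves 15 places later in the alphabet, wrapping around z→a.
Reversing it on tnt: t−15=e, n−15=y, t−15=e.

eye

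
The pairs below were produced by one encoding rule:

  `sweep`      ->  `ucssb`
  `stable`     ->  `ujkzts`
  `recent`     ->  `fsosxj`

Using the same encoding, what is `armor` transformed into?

s(18)→u(20) and w(22)→c(2) fit y≡15x+10 (mod 26); the inverse of 15 mod 26 is 7. Treating letters as 0–25, the rule is x ↦ 15x + 10 (mod 26).
Applying it to armor: a(0)→15·0+10≡10=k; r(17)→15·17+10≡5=f; m(12)→15·12+10≡8=i; o(14)→15·14+10≡12=m; r(17)→15·17+10≡5=f (all mod 26).

kfimf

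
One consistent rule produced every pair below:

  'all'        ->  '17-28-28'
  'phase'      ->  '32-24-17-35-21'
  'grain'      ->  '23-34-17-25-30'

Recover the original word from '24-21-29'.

hem

a is letter #1 and maps to 17: an offset of 16. Each letter is replaced by its alphabet position (a=1..z=26) + 16.
Reversing it on 24-21-29: 24→(24−16)÷1=8=h, 21→(21−16)÷1=5=e, 29→(29−16)÷1=13=m.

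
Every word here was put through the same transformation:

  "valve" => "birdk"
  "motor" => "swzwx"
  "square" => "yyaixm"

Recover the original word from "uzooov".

Shifts by position in valve: pos 0: v→b (+6), pos 1: a→i (+8), pos 2: l→r (+6), pos 3: v→d (+8) — repeating every 2. The shifts repeat in a cycle of length 2: positions 0,1,… shift by +6, +8, then the pattern repeats.
Undoing it on uzooov: u−6=o, z−8=r, o−6=i, o−8=g, o−6=i, v−8=n.

origin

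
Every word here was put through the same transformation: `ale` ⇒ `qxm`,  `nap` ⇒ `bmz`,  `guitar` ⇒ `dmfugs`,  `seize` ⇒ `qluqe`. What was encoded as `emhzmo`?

canvas

The output letters match the input read backwards, each shifted +12: ale reversed is ela. Two steps: reverse the string, then apply a Caesar shift of +12.
Undoing it on emhzmo: shift back: e−12=s, m−12=a, h−12=v, z−12=n, m−12=a, o−12=c → savnac; then reverse → canvas.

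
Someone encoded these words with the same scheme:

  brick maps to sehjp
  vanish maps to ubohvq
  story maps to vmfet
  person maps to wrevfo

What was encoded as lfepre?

worker

b(1)→s(18) and r(17)→e(4) fit y≡17x+1 (mod 26); the inverse of 17 mod 26 is 23. Treating letters as 0–25, the rule is x ↦ 17x + 1 (mod 26).
Undoing it on lfepre: l(11)→23·(11−1)≡22=w; f(5)→23·(5−1)≡14=o; e(4)→23·(4−1)≡17=r; p(15)→23·(15−1)≡10=k; r(17)→23·(17−1)≡4=e; e(4)→23·(4−1)≡17=r (all mod 26).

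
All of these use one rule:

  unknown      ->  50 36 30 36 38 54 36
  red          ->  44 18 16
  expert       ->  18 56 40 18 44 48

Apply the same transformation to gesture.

With a=1..z=26, the number is 2·pos + 8.
Applying it to gesture: g=7→22, e=5→18, s=19→46, t=20→48, u=21→50, r=18→44, e=5→18.

22 18 46 48 50 44 18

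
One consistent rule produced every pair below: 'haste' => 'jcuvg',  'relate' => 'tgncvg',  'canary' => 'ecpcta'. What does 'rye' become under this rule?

Each letter is shifted forward by 2 in the alphabet (a Caesar shift of +2).
For rye: r+2=t, y+2=a, e+2=g.

tag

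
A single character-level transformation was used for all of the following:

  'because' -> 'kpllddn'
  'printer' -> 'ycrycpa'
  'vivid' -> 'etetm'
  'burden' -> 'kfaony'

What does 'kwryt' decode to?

Shifts by position in because: pos 0: b→k (+9), pos 1: e→p (+11), pos 2: c→l (+9), pos 3: a→l (+11) — repeating every 2. A repeating key of period 2 is used — shifts +9, +11 over and over.
Reversing it on kwryt: k−9=b, w−11=l, r−9=i, y−11=n, t−9=k.

blink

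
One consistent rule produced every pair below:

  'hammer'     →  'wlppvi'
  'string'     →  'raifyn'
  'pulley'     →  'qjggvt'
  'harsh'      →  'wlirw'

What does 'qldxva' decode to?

packet

Each letter's alphabet position (a=0..z=25) is mapped through 9·x+11 mod 26 — an affine cipher.
Undoing it on qldxva: q(16)→3·(16−11)≡15=p; l(11)→3·(11−11)≡0=a; d(3)→3·(3−11)≡2=c; x(23)→3·(23−11)≡10=k; v(21)→3·(21−11)≡4=e; a(0)→3·(0−11)≡19=t (all mod 26).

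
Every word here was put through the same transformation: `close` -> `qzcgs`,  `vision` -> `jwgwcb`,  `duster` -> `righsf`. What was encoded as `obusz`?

Compare letters: c→q is +14, l→z is +14, o→c is +14 — a constant shift. Each letter is shifted forward by 14 in the alphabet (a Caesar shift of +14).
Undoing it on obusz: o−14=a, b−14=n, u−14=g, s−14=e, z−14=l.

angel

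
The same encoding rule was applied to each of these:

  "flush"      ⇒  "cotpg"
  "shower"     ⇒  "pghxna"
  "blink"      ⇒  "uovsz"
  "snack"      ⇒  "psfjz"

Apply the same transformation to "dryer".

yabna

Each letter's alphabet position (a=0..z=25) is mapped through 15·x+5 mod 26 — an affine cipher.
For dryer: d(3)→15·3+5≡24=y; r(17)→15·17+5≡0=a; y(24)→15·24+5≡1=b; e(4)→15·4+5≡13=n; r(17)→15·17+5≡0=a (all mod 26).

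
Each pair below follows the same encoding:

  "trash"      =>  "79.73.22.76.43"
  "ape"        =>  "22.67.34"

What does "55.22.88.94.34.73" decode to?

lawyer

t(#20)→79 and r(#18)→73: differences scale by 3, so n = 3·pos + 19. Each letter becomes 3×(its alphabet position, a=1..z=26) + 19.
Decoding 55.22.88.94.34.73: 55→(55−19)÷3=12=l, 22→(22−19)÷3=1=a, 88→(88−19)÷3=23=w, 94→(94−19)÷3=25=y, 34→(34−19)÷3=5=e, 73→(73−19)÷3=18=r.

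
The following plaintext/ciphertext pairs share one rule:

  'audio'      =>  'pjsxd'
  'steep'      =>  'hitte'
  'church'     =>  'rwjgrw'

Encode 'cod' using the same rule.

Compare letters: a→p is +15, u→j is +15, d→s is +15 — a constant shift. This is a Caesar cipher with shift 15.
For cod: c+15=r, o+15=d, d+15=s.

rds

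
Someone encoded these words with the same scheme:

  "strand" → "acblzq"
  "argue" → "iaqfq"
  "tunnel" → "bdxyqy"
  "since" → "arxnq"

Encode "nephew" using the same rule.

In strand: s→a is +8, t→c is +9, r→b is +10, a→l is +11 — the shift increases by 1 each position. Each letter shifts forward by (position + 8), i.e. 8, 9, 10, … — the shift grows by one for each successive letter.
Applying it to nephew: n+8=v, e+9=n, p+10=z, h+11=s, e+12=q, w+13=j.

vnzsqj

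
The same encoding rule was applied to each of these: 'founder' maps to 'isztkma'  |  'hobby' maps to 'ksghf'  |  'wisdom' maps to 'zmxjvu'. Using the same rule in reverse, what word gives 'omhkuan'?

license

The shift increases by 1 at each position, starting from +3: 3, 4, 5, ….
Decoding omhkuan: o−3=l, m−4=i, h−5=c, k−6=e, u−7=n, a−8=s, n−9=e.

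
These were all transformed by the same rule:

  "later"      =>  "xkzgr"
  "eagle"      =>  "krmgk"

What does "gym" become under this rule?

sem

The output letters match the input read backwards, each shifted +6: later reversed is retal. Two steps: reverse the string, then apply a Caesar shift of +6.
For gym: reverse → myg; then shift: m+6=s, y+6=e, g+6=m.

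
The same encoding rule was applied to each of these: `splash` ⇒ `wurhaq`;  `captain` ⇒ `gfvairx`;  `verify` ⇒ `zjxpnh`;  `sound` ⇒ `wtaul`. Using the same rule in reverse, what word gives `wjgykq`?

In splash: s→w is +4, p→u is +5, l→r is +6, a→h is +7 — the shift increases by 1 each position. Letter i (0-indexed) is shifted by i+4, so successive shifts are 4, 5, 6, ….
Reversing it on wjgykq: w−4=s, j−5=e, g−6=a, y−7=r, k−8=c, q−9=h.

search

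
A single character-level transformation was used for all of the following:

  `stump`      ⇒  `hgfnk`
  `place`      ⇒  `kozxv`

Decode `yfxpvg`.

bucket

Letters are reflected about the middle of the alphabet (position → 25−position): Atbash.
Decoding yfxpvg: y↔b, f↔u, x↔c, p↔k, v↔e, g↔t.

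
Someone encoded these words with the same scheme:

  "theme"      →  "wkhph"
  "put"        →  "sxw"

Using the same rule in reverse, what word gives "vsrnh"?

spoke

This is a Caesar cipher with shift 3.
Undoing it on vsrnh: v−3=s, s−3=p, r−3=o, n−3=k, h−3=e.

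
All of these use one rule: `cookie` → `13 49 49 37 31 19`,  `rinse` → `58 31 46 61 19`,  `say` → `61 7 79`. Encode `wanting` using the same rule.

c(#3)→13 and o(#15)→49: differences scale by 3, so n = 3·pos + 4. Each letter becomes 3×(its alphabet position, a=1..z=26) + 4.
Applying it to wanting: w=23→73, a=1→7, n=14→46, t=20→64, i=9→31, n=14→46, g=7→25.

73 7 46 64 31 46 25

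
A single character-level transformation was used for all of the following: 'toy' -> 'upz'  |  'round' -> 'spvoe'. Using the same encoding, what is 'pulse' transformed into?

qvmtf

Each letter is shifted forward by 1 in the alphabet (a Caesar shift of +1).
On pulse: p+1=q, u+1=v, l+1=m, s+1=t, e+1=f.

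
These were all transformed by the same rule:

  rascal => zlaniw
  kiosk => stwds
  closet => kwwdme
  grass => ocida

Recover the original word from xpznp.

perch

Shifts by position in rascal: pos 0: r→z (+8), pos 1: a→l (+11), pos 2: s→a (+8), pos 3: c→n (+11) — repeating every 2. A repeating key of period 2 is used — shifts +8, +11 over and over.
Undoing it on xpznp: x−8=p, p−11=e, z−8=r, n−11=c, p−8=h.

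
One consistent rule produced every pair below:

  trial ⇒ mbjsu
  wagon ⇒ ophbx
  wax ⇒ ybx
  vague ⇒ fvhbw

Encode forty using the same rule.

Two steps: reverse the string, then apply a Caesar shift of +1.
On forty: reverse → ytrof; then shift: y+1=z, t+1=u, r+1=s, o+1=p, f+1=g.

zuspg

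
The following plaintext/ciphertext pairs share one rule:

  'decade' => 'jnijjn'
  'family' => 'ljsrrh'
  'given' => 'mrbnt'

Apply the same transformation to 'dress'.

Shifts by position in decade: pos 0: d→j (+6), pos 1: e→n (+9), pos 2: c→i (+6), pos 3: a→j (+9) — repeating every 2. A repeating key of period 2 is used — shifts +6, +9 over and over.
For dress: d+6=j, r+9=a, e+6=k, s+9=b, s+6=y.

jakby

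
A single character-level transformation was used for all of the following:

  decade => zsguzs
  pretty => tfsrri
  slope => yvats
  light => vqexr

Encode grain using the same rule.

efuqh

This is an affine cipher: with a=0,…,z=25, each position x becomes (19x+20) mod 26.
Applying it to grain: g(6)→19·6+20≡4=e; r(17)→19·17+20≡5=f; a(0)→19·0+20≡20=u; i(8)→19·8+20≡16=q; n(13)→19·13+20≡7=h (all mod 26).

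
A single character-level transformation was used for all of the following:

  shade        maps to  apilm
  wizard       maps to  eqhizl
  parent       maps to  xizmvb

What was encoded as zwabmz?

roster

Compare letters: s→a is +8, h→p is +8, a→i is +8 — a constant shift. This is a Caesar cipher with shift 8.
Reversing it on zwabmz: z−8=r, w−8=o, a−8=s, b−8=t, m−8=e, z−8=r.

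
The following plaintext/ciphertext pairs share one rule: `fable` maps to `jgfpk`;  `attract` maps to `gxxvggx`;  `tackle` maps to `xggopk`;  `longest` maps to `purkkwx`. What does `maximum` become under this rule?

qgboqaq

The shift depends on letter class: consonant f→j is +4, but vowel a→g is +6. Vowels shift forward by 6 and consonants shift forward by 4.
Applying it to maximum: m(cons)+4=q, a(vowel)+6=g, x(cons)+4=b, i(vowel)+6=o, m(cons)+4=q, u(vowel)+6=a, m(cons)+4=q.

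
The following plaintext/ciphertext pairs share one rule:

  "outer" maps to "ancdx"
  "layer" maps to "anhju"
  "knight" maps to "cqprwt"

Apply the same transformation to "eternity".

hcrwancn

The output letters match the input read backwards, each shifted +9: outer reversed is retuo. Read the word backwards and shift each letter +9.
On eternity: reverse → ytinrete; then shift: y+9=h, t+9=c, i+9=r, n+9=w, r+9=a, e+9=n, t+9=c, e+9=n.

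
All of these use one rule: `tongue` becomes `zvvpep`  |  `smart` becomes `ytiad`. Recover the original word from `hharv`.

basil

In tongue: t→z is +6, o→v is +7, n→v is +8, g→p is +9 — the shift increases by 1 each position. Each letter shifts forward by (position + 6), i.e. 6, 7, 8, … — the shift grows by one for each successive letter.
Undoing it on hharv: h−6=b, h−7=a, a−8=s, r−9=i, v−10=l.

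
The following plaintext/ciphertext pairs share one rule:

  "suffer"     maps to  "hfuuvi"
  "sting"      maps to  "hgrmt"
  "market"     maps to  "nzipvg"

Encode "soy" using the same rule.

hlb

Each pair mirrors across the alphabet (s↔h, u↔f, f↔u): positions sum to 25. Each letter is replaced by its mirror in the alphabet: a↔z, b↔y, c↔x, and so on (the Atbash cipher).
For soy: s↔h, o↔l, y↔b.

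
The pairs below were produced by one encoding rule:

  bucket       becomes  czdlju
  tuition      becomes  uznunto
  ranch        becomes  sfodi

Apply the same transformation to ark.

Vowels shift forward by 5 and consonants shift forward by 1.
On ark: a(vowel)+5=f, r(cons)+1=s, k(cons)+1=l.

fsl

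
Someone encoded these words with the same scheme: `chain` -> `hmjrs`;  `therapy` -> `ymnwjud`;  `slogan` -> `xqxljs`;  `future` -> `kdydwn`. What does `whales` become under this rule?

Two shifts are in play — +9 for a/e/i/o/u, +5 for every other letter.
Applying it to whales: w(cons)+5=b, h(cons)+5=m, a(vowel)+9=j, l(cons)+5=q, e(vowel)+9=n, s(cons)+5=x.

bmjqnx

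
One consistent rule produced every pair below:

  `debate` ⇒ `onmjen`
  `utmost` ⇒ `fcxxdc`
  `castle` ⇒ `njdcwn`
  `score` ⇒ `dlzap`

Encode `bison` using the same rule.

Shifts by position in debate: pos 0: d→o (+11), pos 1: e→n (+9), pos 2: b→m (+11), pos 3: a→j (+9) — repeating every 2. The shifts repeat in a cycle of length 2: positions 0,1,… shift by +11, +9, then the pattern repeats.
On bison: b+11=m, i+9=r, s+11=d, o+9=x, n+11=y.

mrdxy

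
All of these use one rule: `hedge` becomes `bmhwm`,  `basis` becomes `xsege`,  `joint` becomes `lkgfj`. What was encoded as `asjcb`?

match

h(7)→b(1) and e(4)→m(12) fit y≡5x+18 (mod 26); the inverse of 5 mod 26 is 21. Treating letters as 0–25, the rule is x ↦ 5x + 18 (mod 26).
Decoding asjcb: a(0)→21·(0−18)≡12=m; s(18)→21·(18−18)≡0=a; j(9)→21·(9−18)≡19=t; c(2)→21·(2−18)≡2=c; b(1)→21·(1−18)≡7=h (all mod 26).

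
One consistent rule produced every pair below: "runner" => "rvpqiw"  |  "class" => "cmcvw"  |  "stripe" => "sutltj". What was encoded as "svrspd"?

supply

In runner: r→r is +0, u→v is +1, n→p is +2, n→q is +3 — the shift increases by 1 each position. The shift increases by 1 at each position, starting from +0: 0, 1, 2, ….
Reversing it on svrspd: s−0=s, v−1=u, r−2=p, s−3=p, p−4=l, d−5=y.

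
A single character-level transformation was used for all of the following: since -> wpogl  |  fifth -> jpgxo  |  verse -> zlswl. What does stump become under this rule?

wavqw

Shifts by position in since: pos 0: s→w (+4), pos 1: i→p (+7), pos 2: n→o (+1), pos 3: c→g (+4), pos 4: e→l (+7) — repeating every 3. A repeating key of period 3 is used — shifts +4, +7, +1 over and over.
On stump: s+4=w, t+7=a, u+1=v, m+4=q, p+7=w.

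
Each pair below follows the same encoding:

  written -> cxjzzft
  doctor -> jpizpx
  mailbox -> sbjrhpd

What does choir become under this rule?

inpjx

The shift depends on letter class: consonant w→c is +6, but vowel i→j is +1. Vowels shift forward by 1 and consonants shift forward by 6.
On choir: c(cons)+6=i, h(cons)+6=n, o(vowel)+1=p, i(vowel)+1=j, r(cons)+6=x.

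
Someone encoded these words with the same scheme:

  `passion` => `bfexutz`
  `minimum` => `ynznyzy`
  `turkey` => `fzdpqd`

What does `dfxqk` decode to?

Shifts by position in passion: pos 0: p→b (+12), pos 1: a→f (+5), pos 2: s→e (+12), pos 3: s→x (+5) — repeating every 2. A repeating key of period 2 is used — shifts +12, +5 over and over.
Reversing it on dfxqk: d−12=r, f−5=a, x−12=l, q−5=l, k−12=y.

rally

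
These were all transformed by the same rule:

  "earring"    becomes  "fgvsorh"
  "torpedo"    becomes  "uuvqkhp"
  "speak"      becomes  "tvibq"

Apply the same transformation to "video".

Shifts by position in earring: pos 0: e→f (+1), pos 1: a→g (+6), pos 2: r→v (+4), pos 3: r→s (+1), pos 4: i→o (+6), pos 5: n→r (+4) — repeating every 3. The shifts repeat in a cycle of length 3: positions 0,1,… shift by +1, +6, +4, then the pattern repeats.
On video: v+1=w, i+6=o, d+4=h, e+1=f, o+6=u.

wohfu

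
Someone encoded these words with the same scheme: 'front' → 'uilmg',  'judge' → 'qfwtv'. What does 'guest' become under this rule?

Each pair mirrors across the alphabet (f↔u, r↔i, o↔l): positions sum to 25. This is the alphabet-reversal cipher (Atbash): a becomes z, b becomes y, etc.
For guest: g↔t, u↔f, e↔v, s↔h, t↔g.

tfvhg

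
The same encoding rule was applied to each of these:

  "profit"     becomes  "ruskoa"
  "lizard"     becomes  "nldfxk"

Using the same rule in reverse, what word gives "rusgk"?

In profit: p→r is +2, r→u is +3, o→s is +4, f→k is +5 — the shift increases by 1 each position. The shift increases by 1 at each position, starting from +2: 2, 3, 4, ….
Decoding rusgk: r−2=p, u−3=r, s−4=o, g−5=b, k−6=e.

probe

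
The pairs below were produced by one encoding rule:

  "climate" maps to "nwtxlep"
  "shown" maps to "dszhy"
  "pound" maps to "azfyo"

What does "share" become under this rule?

dslcp

Compare letters: c→n is +11, l→w is +11, i→t is +11 — a constant shift. Every letter moves 11 places later in the alphabet, wrapping around z→a.
Applying it to share: s+11=d, h+11=s, a+11=l, r+11=c, e+11=p.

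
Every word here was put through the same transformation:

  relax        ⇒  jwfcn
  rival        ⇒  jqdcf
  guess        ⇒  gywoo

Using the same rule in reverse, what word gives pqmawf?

nickel

r(17)→j(9) and e(4)→w(22) fit y≡5x+2 (mod 26); the inverse of 5 mod 26 is 21. This is an affine cipher: with a=0,…,z=25, each position x becomes (5x+2) mod 26.
Reversing it on pqmawf: p(15)→21·(15−2)≡13=n; q(16)→21·(16−2)≡8=i; m(12)→21·(12−2)≡2=c; a(0)→21·(0−2)≡10=k; w(22)→21·(22−2)≡4=e; f(5)→21·(5−2)≡11=l (all mod 26).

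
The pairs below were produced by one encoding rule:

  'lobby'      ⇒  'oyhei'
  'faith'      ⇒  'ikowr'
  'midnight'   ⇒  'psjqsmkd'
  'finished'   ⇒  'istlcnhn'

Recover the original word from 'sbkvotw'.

Shifts by position in lobby: pos 0: l→o (+3), pos 1: o→y (+10), pos 2: b→h (+6), pos 3: b→e (+3), pos 4: y→i (+10) — repeating every 3. It's a Vigenère-style cipher with numeric key [3,10,6]: position i shifts by key[i mod 3].
Reversing it on sbkvotw: s−3=p, b−10=r, k−6=e, v−3=s, o−10=e, t−6=n, w−3=t.

present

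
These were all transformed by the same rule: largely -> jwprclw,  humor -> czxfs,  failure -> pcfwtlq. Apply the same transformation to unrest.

edpcyf

The output letters match the input read backwards, each shifted +11: largely reversed is ylegral. Two steps: reverse the string, then apply a Caesar shift of +11.
For unrest: reverse → tsernu; then shift: t+11=e, s+11=d, e+11=p, r+11=c, n+11=y, u+11=f.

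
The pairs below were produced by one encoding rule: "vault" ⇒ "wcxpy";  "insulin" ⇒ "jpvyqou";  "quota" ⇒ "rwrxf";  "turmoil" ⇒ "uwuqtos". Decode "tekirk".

scheme

In vault: v→w is +1, a→c is +2, u→x is +3, l→p is +4 — the shift increases by 1 each position. Letter i (0-indexed) is shifted by i+1, so successive shifts are 1, 2, 3, ….
Undoing it on tekirk: t−1=s, e−2=c, k−3=h, i−4=e, r−5=m, k−6=e.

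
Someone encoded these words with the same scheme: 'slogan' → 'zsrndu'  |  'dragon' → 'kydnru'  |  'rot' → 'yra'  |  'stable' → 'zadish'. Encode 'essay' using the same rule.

The shift depends on letter class: consonant s→z is +7, but vowel o→r is +3. Vowels shift forward by 3 and consonants shift forward by 7.
On essay: e(vowel)+3=h, s(cons)+7=z, s(cons)+7=z, a(vowel)+3=d, y(cons)+7=f.

hzzdf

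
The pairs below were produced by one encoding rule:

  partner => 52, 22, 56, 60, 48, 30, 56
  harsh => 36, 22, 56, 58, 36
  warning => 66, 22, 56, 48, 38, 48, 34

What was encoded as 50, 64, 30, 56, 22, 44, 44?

overall

p(#16)→52 and a(#1)→22: differences scale by 2, so n = 2·pos + 20. Each letter becomes 2×(its alphabet position, a=1..z=26) + 20.
Undoing it on 50, 64, 30, 56, 22, 44, 44: 50→(50−20)÷2=15=o, 64→(64−20)÷2=22=v, 30→(30−20)÷2=5=e, 56→(56−20)÷2=18=r, 22→(22−20)÷2=1=a, 44→(44−20)÷2=12=l, 44→(44−20)÷2=12=l.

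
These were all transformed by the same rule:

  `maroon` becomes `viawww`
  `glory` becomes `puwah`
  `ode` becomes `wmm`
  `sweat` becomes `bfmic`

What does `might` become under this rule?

vqpqc

The shift depends on letter class: consonant m→v is +9, but vowel a→i is +8. Vowels shift forward by 8 and consonants shift forward by 9.
For might: m(cons)+9=v, i(vowel)+8=q, g(cons)+9=p, h(cons)+9=q, t(cons)+9=c.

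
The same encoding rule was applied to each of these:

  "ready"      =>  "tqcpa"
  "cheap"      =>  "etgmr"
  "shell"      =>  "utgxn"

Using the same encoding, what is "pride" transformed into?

Shifts by position in ready: pos 0: r→t (+2), pos 1: e→q (+12), pos 2: a→c (+2), pos 3: d→p (+12) — repeating every 2. The shifts repeat in a cycle of length 2: positions 0,1,… shift by +2, +12, then the pattern repeats.
For pride: p+2=r, r+12=d, i+2=k, d+12=p, e+2=g.

rdkpg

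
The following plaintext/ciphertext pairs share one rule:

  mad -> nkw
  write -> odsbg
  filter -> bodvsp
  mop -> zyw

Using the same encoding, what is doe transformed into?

The output letters match the input read backwards, each shifted +10: mad reversed is dam. Read the word backwards and shift each letter +10.
On doe: reverse → eod; then shift: e+10=o, o+10=y, d+10=n.

oyn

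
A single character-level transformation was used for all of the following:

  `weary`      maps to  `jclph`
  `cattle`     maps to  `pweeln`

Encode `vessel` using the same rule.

Read the word backwards and shift each letter +11.
For vessel: reverse → lessev; then shift: l+11=w, e+11=p, s+11=d, s+11=d, e+11=p, v+11=g.

wpddpg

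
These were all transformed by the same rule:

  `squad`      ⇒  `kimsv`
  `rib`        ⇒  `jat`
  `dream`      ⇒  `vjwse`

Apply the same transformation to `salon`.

Compare letters: s→k is +18, q→i is +18, u→m is +18 — a constant shift. Every letter moves 18 places later in the alphabet, wrapping around z→a.
For salon: s+18=k, a+18=s, l+18=d, o+18=g, n+18=f.

ksdgf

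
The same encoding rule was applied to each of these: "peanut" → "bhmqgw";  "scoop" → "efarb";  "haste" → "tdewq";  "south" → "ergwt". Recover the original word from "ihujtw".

weight

It's a Vigenère-style cipher with numeric key [12,3]: position i shifts by key[i mod 2].
Reversing it on ihujtw: i−12=w, h−3=e, u−12=i, j−3=g, t−12=h, w−3=t.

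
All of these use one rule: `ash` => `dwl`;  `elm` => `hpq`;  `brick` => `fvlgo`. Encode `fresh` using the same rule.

The shift depends on letter class: consonant s→w is +4, but vowel a→d is +3. The rule splits by letter class: vowels +3, consonants +4.
Applying it to fresh: f(cons)+4=j, r(cons)+4=v, e(vowel)+3=h, s(cons)+4=w, h(cons)+4=l.

jvhwl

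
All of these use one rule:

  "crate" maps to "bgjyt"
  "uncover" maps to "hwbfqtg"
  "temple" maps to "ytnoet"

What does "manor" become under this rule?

c(2)→b(1) and r(17)→g(6) fit y≡9x+9 (mod 26); the inverse of 9 mod 26 is 3. Each letter's alphabet position (a=0..z=25) is mapped through 9·x+9 mod 26 — an affine cipher.
Applying it to manor: m(12)→9·12+9≡13=n; a(0)→9·0+9≡9=j; n(13)→9·13+9≡22=w; o(14)→9·14+9≡5=f; r(17)→9·17+9≡6=g (all mod 26).

njwfg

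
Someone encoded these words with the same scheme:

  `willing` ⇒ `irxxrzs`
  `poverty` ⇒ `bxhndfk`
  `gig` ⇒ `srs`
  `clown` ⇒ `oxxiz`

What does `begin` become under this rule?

Vowels shift forward by 9 and consonants shift forward by 12.
Applying it to begin: b(cons)+12=n, e(vowel)+9=n, g(cons)+12=s, i(vowel)+9=r, n(cons)+12=z.

nnsrz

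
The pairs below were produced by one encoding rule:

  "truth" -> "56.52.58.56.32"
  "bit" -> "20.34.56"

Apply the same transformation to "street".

54.56.52.26.26.56

t(#20)→56 and r(#18)→52: differences scale by 2, so n = 2·pos + 16. The formula is n = 2×(alphabet index, a=1) + 16.
On street: s=19→54, t=20→56, r=18→52, e=5→26, e=5→26, t=20→56.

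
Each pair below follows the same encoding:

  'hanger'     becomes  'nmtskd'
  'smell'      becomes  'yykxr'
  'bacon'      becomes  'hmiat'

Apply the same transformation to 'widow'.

Shifts by position in hanger: pos 0: h→n (+6), pos 1: a→m (+12), pos 2: n→t (+6), pos 3: g→s (+12) — repeating every 2. It's a Vigenère-style cipher with numeric key [6,12]: position i shifts by key[i mod 2].
Applying it to widow: w+6=c, i+12=u, d+6=j, o+12=a, w+6=c.

cujac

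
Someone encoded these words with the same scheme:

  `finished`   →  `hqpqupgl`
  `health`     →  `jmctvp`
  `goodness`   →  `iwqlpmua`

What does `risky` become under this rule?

tqusa

Shifts by position in finished: pos 0: f→h (+2), pos 1: i→q (+8), pos 2: n→p (+2), pos 3: i→q (+8) — repeating every 2. It's a Vigenère-style cipher with numeric key [2,8]: position i shifts by key[i mod 2].
Applying it to risky: r+2=t, i+8=q, s+2=u, k+8=s, y+2=a.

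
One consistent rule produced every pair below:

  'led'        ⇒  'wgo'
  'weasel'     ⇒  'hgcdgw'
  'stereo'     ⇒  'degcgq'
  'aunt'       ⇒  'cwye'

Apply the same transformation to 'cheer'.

The shift depends on letter class: consonant l→w is +11, but vowel e→g is +2. The rule splits by letter class: vowels +2, consonants +11.
Applying it to cheer: c(cons)+11=n, h(cons)+11=s, e(vowel)+2=g, e(vowel)+2=g, r(cons)+11=c.

nsggc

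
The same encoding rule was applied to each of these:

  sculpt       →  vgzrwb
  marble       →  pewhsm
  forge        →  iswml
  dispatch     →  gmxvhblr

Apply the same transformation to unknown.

xrptvew

Letter i (0-indexed) is shifted by i+3, so successive shifts are 3, 4, 5, ….
On unknown: u+3=x, n+4=r, k+5=p, n+6=t, o+7=v, w+8=e, n+9=w.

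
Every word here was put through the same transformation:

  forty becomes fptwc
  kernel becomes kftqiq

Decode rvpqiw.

runner

In forty: f→f is +0, o→p is +1, r→t is +2, t→w is +3 — the shift increases by 1 each position. Letter i (0-indexed) is shifted by i+0, so successive shifts are 0, 1, 2, ….
Decoding rvpqiw: r−0=r, v−1=u, p−2=n, q−3=n, i−4=e, w−5=r.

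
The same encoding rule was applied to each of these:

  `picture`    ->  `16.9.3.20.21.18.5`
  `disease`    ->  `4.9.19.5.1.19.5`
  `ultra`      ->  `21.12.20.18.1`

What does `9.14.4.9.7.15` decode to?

indigo

Each letter is replaced by its alphabet position (a=1, b=2, …, z=26).
Reversing it on 9.14.4.9.7.15: 9=i, 14=n, 4=d, 9=i, 7=g, 15=o.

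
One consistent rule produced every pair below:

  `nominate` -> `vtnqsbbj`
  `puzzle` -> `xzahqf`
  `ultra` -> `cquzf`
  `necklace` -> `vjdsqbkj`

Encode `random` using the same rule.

Shifts by position in nominate: pos 0: n→v (+8), pos 1: o→t (+5), pos 2: m→n (+1), pos 3: i→q (+8), pos 4: n→s (+5), pos 5: a→b (+1) — repeating every 3. It's a Vigenère-style cipher with numeric key [8,5,1]: position i shifts by key[i mod 3].
Applying it to random: r+8=z, a+5=f, n+1=o, d+8=l, o+5=t, m+1=n.

zfoltn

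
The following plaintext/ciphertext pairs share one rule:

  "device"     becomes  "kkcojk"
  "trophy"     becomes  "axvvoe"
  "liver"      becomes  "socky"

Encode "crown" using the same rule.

The shifts repeat in a cycle of length 2: positions 0,1,… shift by +7, +6, then the pattern repeats.
On crown: c+7=j, r+6=x, o+7=v, w+6=c, n+7=u.

jxvcu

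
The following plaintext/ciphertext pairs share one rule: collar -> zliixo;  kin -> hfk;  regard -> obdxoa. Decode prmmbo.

Compare letters: c→z is +23, o→l is +23, l→i is +23 — a constant shift. Each letter is shifted forward by 23 in the alphabet (a Caesar shift of +23).
Undoing it on prmmbo: p−23=s, r−23=u, m−23=p, m−23=p, b−23=e, o−23=r.

supper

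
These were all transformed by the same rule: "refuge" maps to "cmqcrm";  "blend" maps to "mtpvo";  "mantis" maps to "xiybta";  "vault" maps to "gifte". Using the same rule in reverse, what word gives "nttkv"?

The shifts repeat in a cycle of length 2: positions 0,1,… shift by +11, +8, then the pattern repeats.
Decoding nttkv: n−11=c, t−8=l, t−11=i, k−8=c, v−11=k.

click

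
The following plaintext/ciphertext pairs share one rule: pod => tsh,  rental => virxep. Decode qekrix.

It's a constant shift of +4 (ROT4).
Reversing it on qekrix: q−4=m, e−4=a, k−4=g, r−4=n, i−4=e, x−4=t.

magnet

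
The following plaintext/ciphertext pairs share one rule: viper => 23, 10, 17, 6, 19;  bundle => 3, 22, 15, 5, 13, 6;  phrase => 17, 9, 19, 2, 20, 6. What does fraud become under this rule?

v is letter #22 and maps to 23: an offset of 1. Each letter is replaced by its alphabet position (a=1..z=26) + 1.
On fraud: f=6→7, r=18→19, a=1→2, u=21→22, d=4→5.

7, 19, 2, 22, 5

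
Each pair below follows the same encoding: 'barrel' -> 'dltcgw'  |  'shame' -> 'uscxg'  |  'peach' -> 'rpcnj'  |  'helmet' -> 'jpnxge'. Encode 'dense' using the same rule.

Shifts by position in barrel: pos 0: b→d (+2), pos 1: a→l (+11), pos 2: r→t (+2), pos 3: r→c (+11) — repeating every 2. It's a Vigenère-style cipher with numeric key [2,11]: position i shifts by key[i mod 2].
For dense: d+2=f, e+11=p, n+2=p, s+11=d, e+2=g.

fppdg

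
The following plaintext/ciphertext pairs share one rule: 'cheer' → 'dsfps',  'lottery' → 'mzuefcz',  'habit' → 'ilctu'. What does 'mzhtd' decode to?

logic

Shifts by position in cheer: pos 0: c→d (+1), pos 1: h→s (+11), pos 2: e→f (+1), pos 3: e→p (+11) — repeating every 2. The shifts repeat in a cycle of length 2: positions 0,1,… shift by +1, +11, then the pattern repeats.
Undoing it on mzhtd: m−1=l, z−11=o, h−1=g, t−11=i, d−1=c.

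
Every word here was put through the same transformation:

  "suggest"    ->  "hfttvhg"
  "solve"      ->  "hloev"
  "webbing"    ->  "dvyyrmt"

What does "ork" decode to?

Letters are reflected about the middle of the alphabet (position → 25−position): Atbash.
Undoing it on ork: o↔l, r↔i, k↔p.

lip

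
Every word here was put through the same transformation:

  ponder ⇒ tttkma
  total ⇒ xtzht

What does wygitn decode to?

In ponder: p→t is +4, o→t is +5, n→t is +6, d→k is +7 — the shift increases by 1 each position. Each letter shifts forward by (position + 4), i.e. 4, 5, 6, … — the shift grows by one for each successive letter.
Reversing it on wygitn: w−4=s, y−5=t, g−6=a, i−7=b, t−8=l, n−9=e.

stable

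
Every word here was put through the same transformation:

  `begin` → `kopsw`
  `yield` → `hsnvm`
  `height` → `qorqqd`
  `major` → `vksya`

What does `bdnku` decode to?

steal

Shifts by position in begin: pos 0: b→k (+9), pos 1: e→o (+10), pos 2: g→p (+9), pos 3: i→s (+10) — repeating every 2. A repeating key of period 2 is used — shifts +9, +10 over and over.
Reversing it on bdnku: b−9=s, d−10=t, n−9=e, k−10=a, u−9=l.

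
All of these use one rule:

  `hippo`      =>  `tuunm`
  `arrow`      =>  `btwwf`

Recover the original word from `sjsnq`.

The output letters match the input read backwards, each shifted +5: hippo reversed is oppih. Two steps: reverse the string, then apply a Caesar shift of +5.
Reversing it on sjsnq: shift back: s−5=n, j−5=e, s−5=n, n−5=i, q−5=l → nenil; then reverse → linen.

linen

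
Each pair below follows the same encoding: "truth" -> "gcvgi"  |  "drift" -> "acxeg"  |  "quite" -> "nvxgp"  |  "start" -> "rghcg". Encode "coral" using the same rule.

t(19)→g(6) and r(17)→c(2) fit y≡15x+7 (mod 26); the inverse of 15 mod 26 is 7. Each letter's alphabet position (a=0..z=25) is mapped through 15·x+7 mod 26 — an affine cipher.
For coral: c(2)→15·2+7≡11=l; o(14)→15·14+7≡9=j; r(17)→15·17+7≡2=c; a(0)→15·0+7≡7=h; l(11)→15·11+7≡16=q (all mod 26).

ljchq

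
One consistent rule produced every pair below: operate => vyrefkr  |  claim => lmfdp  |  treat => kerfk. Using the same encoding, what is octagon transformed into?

vlkfxvs

Each letter's alphabet position (a=0..z=25) is mapped through 3·x+5 mod 26 — an affine cipher.
On octagon: o(14)→3·14+5≡21=v; c(2)→3·2+5≡11=l; t(19)→3·19+5≡10=k; a(0)→3·0+5≡5=f; g(6)→3·6+5≡23=x; o(14)→3·14+5≡21=v; n(13)→3·13+5≡18=s (all mod 26).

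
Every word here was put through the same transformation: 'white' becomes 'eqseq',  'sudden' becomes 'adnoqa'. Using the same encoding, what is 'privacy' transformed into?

xasgmpm

The shift increases by 1 at each position, starting from +8: 8, 9, 10, ….
For privacy: p+8=x, r+9=a, i+10=s, v+11=g, a+12=m, c+13=p, y+14=m.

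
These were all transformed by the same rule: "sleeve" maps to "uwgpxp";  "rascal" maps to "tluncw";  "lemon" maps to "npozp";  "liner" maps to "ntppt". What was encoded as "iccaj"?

graph

Shifts by position in sleeve: pos 0: s→u (+2), pos 1: l→w (+11), pos 2: e→g (+2), pos 3: e→p (+11) — repeating every 2. It's a Vigenère-style cipher with numeric key [2,11]: position i shifts by key[i mod 2].
Reversing it on iccaj: i−2=g, c−11=r, c−2=a, a−11=p, j−2=h.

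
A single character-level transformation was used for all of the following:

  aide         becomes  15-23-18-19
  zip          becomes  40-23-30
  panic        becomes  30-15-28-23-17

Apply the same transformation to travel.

34-32-15-36-19-26

The number is (letter's place in the alphabet, a=1) + 14.
Applying it to travel: t=20→34, r=18→32, a=1→15, v=22→36, e=5→19, l=12→26.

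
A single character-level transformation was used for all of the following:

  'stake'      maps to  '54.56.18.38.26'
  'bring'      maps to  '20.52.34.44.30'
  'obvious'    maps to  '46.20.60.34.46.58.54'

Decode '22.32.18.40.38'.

s(#19)→54 and t(#20)→56: differences scale by 2, so n = 2·pos + 16. With a=1..z=26, the number is 2·pos + 16.
Decoding 22.32.18.40.38: 22→(22−16)÷2=3=c, 32→(32−16)÷2=8=h, 18→(18−16)÷2=1=a, 40→(40−16)÷2=12=l, 38→(38−16)÷2=11=k.

chalk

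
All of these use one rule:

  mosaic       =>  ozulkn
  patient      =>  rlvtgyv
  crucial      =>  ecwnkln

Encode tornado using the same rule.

vztycoq

Shifts by position in mosaic: pos 0: m→o (+2), pos 1: o→z (+11), pos 2: s→u (+2), pos 3: a→l (+11) — repeating every 2. The shifts repeat in a cycle of length 2: positions 0,1,… shift by +2, +11, then the pattern repeats.
For tornado: t+2=v, o+11=z, r+2=t, n+11=y, a+2=c, d+11=o, o+2=q.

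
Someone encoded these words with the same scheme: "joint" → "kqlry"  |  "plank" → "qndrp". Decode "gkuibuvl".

In joint: j→k is +1, o→q is +2, i→l is +3, n→r is +4 — the shift increases by 1 each position. Each letter shifts forward by (position + 1), i.e. 1, 2, 3, … — the shift grows by one for each successive letter.
Undoing it on gkuibuvl: g−1=f, k−2=i, u−3=r, i−4=e, b−5=w, u−6=o, v−7=o, l−8=d.

firewood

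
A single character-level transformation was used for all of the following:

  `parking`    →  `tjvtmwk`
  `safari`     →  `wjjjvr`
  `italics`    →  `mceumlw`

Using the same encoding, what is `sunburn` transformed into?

The shifts repeat in a cycle of length 2: positions 0,1,… shift by +4, +9, then the pattern repeats.
For sunburn: s+4=w, u+9=d, n+4=r, b+9=k, u+4=y, r+9=a, n+4=r.

wdrkyar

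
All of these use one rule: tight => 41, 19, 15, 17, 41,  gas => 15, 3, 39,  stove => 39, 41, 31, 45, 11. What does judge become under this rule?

21, 43, 9, 15, 11

The formula is n = 2×(alphabet index, a=1) + 1.
On judge: j=10→21, u=21→43, d=4→9, g=7→15, e=5→11.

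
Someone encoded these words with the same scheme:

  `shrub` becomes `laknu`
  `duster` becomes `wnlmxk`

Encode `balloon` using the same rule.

uteehhg

Each letter is shifted forward by 19 in the alphabet (a Caesar shift of +19).
On balloon: b+19=u, a+19=t, l+19=e, l+19=e, o+19=h, o+19=h, n+19=g.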